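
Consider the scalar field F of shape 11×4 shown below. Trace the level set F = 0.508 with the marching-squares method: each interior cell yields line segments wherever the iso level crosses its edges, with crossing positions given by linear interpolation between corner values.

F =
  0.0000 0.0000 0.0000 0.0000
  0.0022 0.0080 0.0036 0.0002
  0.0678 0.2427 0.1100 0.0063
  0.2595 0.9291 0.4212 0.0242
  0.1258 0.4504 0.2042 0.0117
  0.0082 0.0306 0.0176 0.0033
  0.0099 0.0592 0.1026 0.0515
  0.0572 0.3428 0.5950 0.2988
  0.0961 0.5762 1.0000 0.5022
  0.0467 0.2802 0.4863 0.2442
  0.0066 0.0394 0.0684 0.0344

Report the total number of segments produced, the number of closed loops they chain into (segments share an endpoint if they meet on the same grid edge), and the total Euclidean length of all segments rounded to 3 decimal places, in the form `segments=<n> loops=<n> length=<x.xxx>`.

cell (2,0): code 0100 → (2.387,1.000)–(3.000,0.371)
cell (2,1): code 1000 → (3.000,1.829)–(2.387,1.000)
cell (3,0): code 0010 → (3.000,0.371)–(3.880,1.000)
cell (3,1): code 0001 → (3.880,1.000)–(3.000,1.829)
cell (6,1): code 0100 → (6.823,2.000)–(7.000,1.655)
cell (6,2): code 1000 → (7.000,2.294)–(6.823,2.000)
cell (7,0): code 0100 → (7.708,1.000)–(8.000,0.858)
cell (7,1): code 1110 → (7.000,1.655)–(7.708,1.000)
cell (7,2): code 1001 → (8.000,2.988)–(7.000,2.294)
cell (8,0): code 0010 → (8.000,0.858)–(8.230,1.000)
cell (8,1): code 0011 → (8.230,1.000)–(8.958,2.000)
cell (8,2): code 0001 → (8.958,2.000)–(8.000,2.988)
total: 12 segments, chained into 2 closed loop(s), length Σ = 10.320839

segments=12 loops=2 length=10.321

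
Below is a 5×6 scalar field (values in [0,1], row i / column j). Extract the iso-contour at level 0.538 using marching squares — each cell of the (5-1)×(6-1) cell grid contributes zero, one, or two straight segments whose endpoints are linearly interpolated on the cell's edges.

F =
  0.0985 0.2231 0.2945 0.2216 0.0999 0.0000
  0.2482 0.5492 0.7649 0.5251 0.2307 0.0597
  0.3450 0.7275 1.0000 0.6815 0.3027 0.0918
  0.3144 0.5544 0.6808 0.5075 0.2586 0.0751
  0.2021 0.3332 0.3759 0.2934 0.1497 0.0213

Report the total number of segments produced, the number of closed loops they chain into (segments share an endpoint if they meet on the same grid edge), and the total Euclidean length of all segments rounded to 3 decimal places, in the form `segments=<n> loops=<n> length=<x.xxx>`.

cell (0,0): code 0100 → (0.966,1.000)–(1.000,0.963)
cell (0,1): code 1100 → (0.518,2.000)–(0.966,1.000)
cell (0,2): code 1000 → (1.000,2.946)–(0.518,2.000)
cell (1,0): code 0110 → (1.000,0.963)–(2.000,0.505)
cell (1,2): code 1101 → (1.082,3.000)–(1.000,2.946)
cell (1,3): code 1000 → (2.000,3.379)–(1.082,3.000)
cell (2,0): code 0110 → (2.000,0.505)–(3.000,0.932)
cell (2,2): code 1011 → (3.000,2.824)–(2.825,3.000)
cell (2,3): code 0001 → (2.825,3.000)–(2.000,3.379)
cell (3,0): code 0010 → (3.000,0.932)–(3.074,1.000)
cell (3,1): code 0011 → (3.074,1.000)–(3.468,2.000)
cell (3,2): code 0001 → (3.468,2.000)–(3.000,2.824)
total: 12 segments, chained into 1 closed loop(s), length Σ = 8.766440

segments=12 loops=1 length=8.766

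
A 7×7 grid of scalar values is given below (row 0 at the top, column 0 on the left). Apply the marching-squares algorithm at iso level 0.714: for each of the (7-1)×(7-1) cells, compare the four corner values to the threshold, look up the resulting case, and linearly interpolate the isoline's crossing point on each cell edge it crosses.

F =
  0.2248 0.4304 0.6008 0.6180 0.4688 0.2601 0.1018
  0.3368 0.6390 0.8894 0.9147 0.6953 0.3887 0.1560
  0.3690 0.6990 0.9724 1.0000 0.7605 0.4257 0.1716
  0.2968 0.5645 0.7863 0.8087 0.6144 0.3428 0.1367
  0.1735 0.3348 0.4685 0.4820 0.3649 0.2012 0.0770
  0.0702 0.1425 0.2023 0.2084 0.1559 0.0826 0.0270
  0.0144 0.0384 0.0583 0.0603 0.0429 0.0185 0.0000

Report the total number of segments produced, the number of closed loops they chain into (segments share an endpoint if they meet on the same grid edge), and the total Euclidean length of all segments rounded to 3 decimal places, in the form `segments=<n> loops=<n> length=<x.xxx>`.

segments=12 loops=1 length=9.466

cell (0,1): code 0100 → (0.392,2.000)–(1.000,1.300)
cell (0,2): code 1100 → (0.324,3.000)–(0.392,2.000)
cell (0,3): code 1000 → (1.000,3.915)–(0.324,3.000)
cell (1,1): code 0110 → (1.000,1.300)–(2.000,1.055)
cell (1,3): code 1101 → (1.287,4.000)–(1.000,3.915)
cell (1,4): code 1000 → (2.000,4.139)–(1.287,4.000)
cell (2,1): code 0110 → (2.000,1.055)–(3.000,1.674)
cell (2,3): code 1011 → (3.000,3.487)–(2.318,4.000)
cell (2,4): code 0001 → (2.318,4.000)–(2.000,4.139)
cell (3,1): code 0010 → (3.000,1.674)–(3.228,2.000)
cell (3,2): code 0011 → (3.228,2.000)–(3.290,3.000)
cell (3,3): code 0001 → (3.290,3.000)–(3.000,3.487)
total: 12 segments, chained into 1 closed loop(s), length Σ = 9.465632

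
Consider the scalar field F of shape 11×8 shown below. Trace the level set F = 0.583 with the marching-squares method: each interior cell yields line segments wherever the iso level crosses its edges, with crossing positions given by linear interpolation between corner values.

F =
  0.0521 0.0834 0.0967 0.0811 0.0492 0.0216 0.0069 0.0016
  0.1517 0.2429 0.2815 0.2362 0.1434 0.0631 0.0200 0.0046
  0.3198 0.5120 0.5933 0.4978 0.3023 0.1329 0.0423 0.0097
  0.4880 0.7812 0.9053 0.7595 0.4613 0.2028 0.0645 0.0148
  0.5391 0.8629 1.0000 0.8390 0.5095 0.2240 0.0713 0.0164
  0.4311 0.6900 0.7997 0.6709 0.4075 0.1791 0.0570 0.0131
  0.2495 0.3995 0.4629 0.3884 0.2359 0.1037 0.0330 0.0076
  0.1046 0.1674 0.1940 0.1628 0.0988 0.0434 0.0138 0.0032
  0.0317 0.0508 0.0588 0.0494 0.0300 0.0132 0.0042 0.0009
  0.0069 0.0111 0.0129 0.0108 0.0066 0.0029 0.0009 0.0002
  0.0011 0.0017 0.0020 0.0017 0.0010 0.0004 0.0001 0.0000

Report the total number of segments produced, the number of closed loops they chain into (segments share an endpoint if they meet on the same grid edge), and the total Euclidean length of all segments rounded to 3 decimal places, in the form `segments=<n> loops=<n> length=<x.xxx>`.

cell (1,1): code 0100 → (1.967,2.000)–(2.000,1.873)
cell (1,2): code 1000 → (2.000,2.108)–(1.967,2.000)
cell (2,0): code 0100 → (2.264,1.000)–(3.000,0.324)
cell (2,1): code 1110 → (2.000,1.873)–(2.264,1.000)
cell (2,2): code 1101 → (2.326,3.000)–(2.000,2.108)
cell (2,3): code 1000 → (3.000,3.592)–(2.326,3.000)
cell (3,0): code 0110 → (3.000,0.324)–(4.000,0.136)
cell (3,3): code 1001 → (4.000,3.777)–(3.000,3.592)
cell (4,0): code 0110 → (4.000,0.136)–(5.000,0.587)
cell (4,3): code 1001 → (5.000,3.334)–(4.000,3.777)
cell (5,0): code 0010 → (5.000,0.587)–(5.368,1.000)
cell (5,1): code 0011 → (5.368,1.000)–(5.643,2.000)
cell (5,2): code 0011 → (5.643,2.000)–(5.311,3.000)
cell (5,3): code 0001 → (5.311,3.000)–(5.000,3.334)
total: 14 segments, chained into 1 closed loop(s), length Σ = 11.328741

segments=14 loops=1 length=11.329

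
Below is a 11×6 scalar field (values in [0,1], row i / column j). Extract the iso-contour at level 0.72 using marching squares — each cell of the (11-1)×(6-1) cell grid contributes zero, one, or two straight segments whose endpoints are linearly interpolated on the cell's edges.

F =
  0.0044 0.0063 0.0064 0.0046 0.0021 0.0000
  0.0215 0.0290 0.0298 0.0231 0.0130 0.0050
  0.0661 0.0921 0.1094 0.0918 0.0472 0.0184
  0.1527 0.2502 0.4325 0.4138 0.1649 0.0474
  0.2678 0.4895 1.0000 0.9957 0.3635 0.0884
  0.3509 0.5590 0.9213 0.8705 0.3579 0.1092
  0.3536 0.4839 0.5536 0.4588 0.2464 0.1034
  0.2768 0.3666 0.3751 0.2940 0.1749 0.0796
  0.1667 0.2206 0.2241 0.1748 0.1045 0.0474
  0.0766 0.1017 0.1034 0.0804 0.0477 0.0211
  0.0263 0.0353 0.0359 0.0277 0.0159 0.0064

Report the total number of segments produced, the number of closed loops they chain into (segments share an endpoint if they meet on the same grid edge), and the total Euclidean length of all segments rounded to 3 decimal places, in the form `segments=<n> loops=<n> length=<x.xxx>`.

segments=8 loops=1 length=6.657

cell (3,1): code 0100 → (3.507,2.000)–(4.000,1.452)
cell (3,2): code 1100 → (3.526,3.000)–(3.507,2.000)
cell (3,3): code 1000 → (4.000,3.436)–(3.526,3.000)
cell (4,1): code 0110 → (4.000,1.452)–(5.000,1.444)
cell (4,3): code 1001 → (5.000,3.294)–(4.000,3.436)
cell (5,1): code 0010 → (5.000,1.444)–(5.547,2.000)
cell (5,2): code 0011 → (5.547,2.000)–(5.366,3.000)
cell (5,3): code 0001 → (5.366,3.000)–(5.000,3.294)
total: 8 segments, chained into 1 closed loop(s), length Σ = 6.657291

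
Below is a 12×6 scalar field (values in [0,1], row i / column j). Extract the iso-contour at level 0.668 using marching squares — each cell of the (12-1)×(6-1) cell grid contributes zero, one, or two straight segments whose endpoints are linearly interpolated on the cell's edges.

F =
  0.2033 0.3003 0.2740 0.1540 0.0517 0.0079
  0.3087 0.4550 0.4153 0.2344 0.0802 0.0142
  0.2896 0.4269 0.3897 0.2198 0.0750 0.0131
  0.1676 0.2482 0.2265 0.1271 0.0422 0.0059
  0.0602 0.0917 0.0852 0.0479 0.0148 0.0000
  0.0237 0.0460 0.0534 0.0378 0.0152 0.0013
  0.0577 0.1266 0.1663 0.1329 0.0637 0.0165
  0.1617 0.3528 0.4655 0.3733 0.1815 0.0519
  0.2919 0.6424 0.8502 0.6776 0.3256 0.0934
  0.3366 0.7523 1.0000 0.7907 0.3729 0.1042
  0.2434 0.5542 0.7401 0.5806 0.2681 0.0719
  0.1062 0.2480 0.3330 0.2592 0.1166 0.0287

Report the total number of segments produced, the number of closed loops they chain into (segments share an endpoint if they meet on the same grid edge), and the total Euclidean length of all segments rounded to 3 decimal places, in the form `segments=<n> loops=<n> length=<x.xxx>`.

cell (7,1): code 0100 → (7.526,2.000)–(8.000,1.123)
cell (7,2): code 1100 → (7.968,3.000)–(7.526,2.000)
cell (7,3): code 1000 → (8.000,3.027)–(7.968,3.000)
cell (8,0): code 0100 → (8.233,1.000)–(9.000,0.797)
cell (8,1): code 1110 → (8.000,1.123)–(8.233,1.000)
cell (8,3): code 1001 → (9.000,3.294)–(8.000,3.027)
cell (9,0): code 0010 → (9.000,0.797)–(9.426,1.000)
cell (9,1): code 0111 → (9.426,1.000)–(10.000,1.612)
cell (9,2): code 1011 → (10.000,2.452)–(9.584,3.000)
cell (9,3): code 0001 → (9.584,3.000)–(9.000,3.294)
cell (10,1): code 0010 → (10.000,1.612)–(10.177,2.000)
cell (10,2): code 0001 → (10.177,2.000)–(10.000,2.452)
total: 12 segments, chained into 1 closed loop(s), length Σ = 7.787812

segments=12 loops=1 length=7.788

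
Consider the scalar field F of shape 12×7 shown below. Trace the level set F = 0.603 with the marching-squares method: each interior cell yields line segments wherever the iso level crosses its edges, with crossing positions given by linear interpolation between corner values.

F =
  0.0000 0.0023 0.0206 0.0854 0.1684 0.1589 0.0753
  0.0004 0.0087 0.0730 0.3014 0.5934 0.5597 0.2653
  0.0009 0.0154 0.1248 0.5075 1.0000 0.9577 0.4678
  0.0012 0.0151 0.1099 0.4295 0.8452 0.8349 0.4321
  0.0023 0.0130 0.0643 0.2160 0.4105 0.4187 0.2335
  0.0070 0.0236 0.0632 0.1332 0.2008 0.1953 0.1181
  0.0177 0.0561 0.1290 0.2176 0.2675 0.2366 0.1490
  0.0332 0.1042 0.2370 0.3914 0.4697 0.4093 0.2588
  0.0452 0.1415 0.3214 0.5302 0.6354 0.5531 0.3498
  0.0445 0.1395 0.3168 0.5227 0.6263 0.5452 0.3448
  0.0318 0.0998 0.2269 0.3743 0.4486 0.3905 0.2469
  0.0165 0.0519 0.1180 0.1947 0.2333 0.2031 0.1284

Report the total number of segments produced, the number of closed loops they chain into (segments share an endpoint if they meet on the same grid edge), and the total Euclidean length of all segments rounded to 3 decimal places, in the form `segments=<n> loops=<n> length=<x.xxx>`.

cell (1,3): code 0100 → (1.024,4.000)–(2.000,3.194)
cell (1,4): code 1100 → (1.109,5.000)–(1.024,4.000)
cell (1,5): code 1000 → (2.000,5.724)–(1.109,5.000)
cell (2,3): code 0110 → (2.000,3.194)–(3.000,3.417)
cell (2,5): code 1001 → (3.000,5.576)–(2.000,5.724)
cell (3,3): code 0010 → (3.000,3.417)–(3.557,4.000)
cell (3,4): code 0011 → (3.557,4.000)–(3.557,5.000)
cell (3,5): code 0001 → (3.557,5.000)–(3.000,5.576)
cell (7,3): code 0100 → (7.804,4.000)–(8.000,3.692)
cell (7,4): code 1000 → (8.000,4.394)–(7.804,4.000)
cell (8,3): code 0110 → (8.000,3.692)–(9.000,3.775)
cell (8,4): code 1001 → (9.000,4.287)–(8.000,4.394)
cell (9,3): code 0010 → (9.000,3.775)–(9.131,4.000)
cell (9,4): code 0001 → (9.131,4.000)–(9.000,4.287)
total: 14 segments, chained into 2 closed loop(s), length Σ = 11.450567

segments=14 loops=2 length=11.451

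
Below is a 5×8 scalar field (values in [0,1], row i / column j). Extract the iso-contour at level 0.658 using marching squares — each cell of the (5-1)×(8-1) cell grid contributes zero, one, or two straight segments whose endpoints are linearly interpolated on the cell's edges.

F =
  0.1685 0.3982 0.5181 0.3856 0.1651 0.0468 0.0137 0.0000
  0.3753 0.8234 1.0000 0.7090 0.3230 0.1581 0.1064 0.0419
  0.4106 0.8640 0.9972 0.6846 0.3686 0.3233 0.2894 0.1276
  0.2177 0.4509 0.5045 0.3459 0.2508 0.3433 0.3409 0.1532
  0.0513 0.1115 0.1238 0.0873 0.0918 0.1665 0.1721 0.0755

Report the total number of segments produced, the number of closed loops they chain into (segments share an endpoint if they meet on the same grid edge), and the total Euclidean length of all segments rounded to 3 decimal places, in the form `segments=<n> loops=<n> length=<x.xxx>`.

cell (0,0): code 0100 → (0.611,1.000)–(1.000,0.631)
cell (0,1): code 1100 → (0.290,2.000)–(0.611,1.000)
cell (0,2): code 1100 → (0.842,3.000)–(0.290,2.000)
cell (0,3): code 1000 → (1.000,3.132)–(0.842,3.000)
cell (1,0): code 0110 → (1.000,0.631)–(2.000,0.546)
cell (1,3): code 1001 → (2.000,3.084)–(1.000,3.132)
cell (2,0): code 0010 → (2.000,0.546)–(2.499,1.000)
cell (2,1): code 0011 → (2.499,1.000)–(2.688,2.000)
cell (2,2): code 0011 → (2.688,2.000)–(2.079,3.000)
cell (2,3): code 0001 → (2.079,3.000)–(2.000,3.084)
total: 10 segments, chained into 1 closed loop(s), length Σ = 7.918059

segments=10 loops=1 length=7.918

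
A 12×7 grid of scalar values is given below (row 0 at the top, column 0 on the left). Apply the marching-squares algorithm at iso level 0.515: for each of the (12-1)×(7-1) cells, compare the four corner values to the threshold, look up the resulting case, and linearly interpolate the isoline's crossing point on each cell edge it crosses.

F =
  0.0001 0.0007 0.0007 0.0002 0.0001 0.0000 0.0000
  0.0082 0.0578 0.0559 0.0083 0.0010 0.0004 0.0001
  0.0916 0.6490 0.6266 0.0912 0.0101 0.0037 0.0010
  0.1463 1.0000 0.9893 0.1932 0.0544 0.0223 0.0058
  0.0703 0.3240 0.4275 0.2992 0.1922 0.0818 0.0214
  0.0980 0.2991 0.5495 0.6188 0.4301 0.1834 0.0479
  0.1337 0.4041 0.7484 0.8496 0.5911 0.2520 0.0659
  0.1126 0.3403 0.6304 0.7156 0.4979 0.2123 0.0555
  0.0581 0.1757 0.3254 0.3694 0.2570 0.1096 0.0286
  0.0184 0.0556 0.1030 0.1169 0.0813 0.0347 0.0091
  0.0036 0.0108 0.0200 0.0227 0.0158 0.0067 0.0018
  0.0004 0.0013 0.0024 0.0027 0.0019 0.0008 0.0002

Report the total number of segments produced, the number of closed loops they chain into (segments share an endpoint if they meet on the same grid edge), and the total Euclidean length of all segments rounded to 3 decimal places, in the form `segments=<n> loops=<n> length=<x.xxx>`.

segments=20 loops=2 length=15.747

cell (1,0): code 0100 → (1.773,1.000)–(2.000,0.760)
cell (1,1): code 1100 → (1.804,2.000)–(1.773,1.000)
cell (1,2): code 1000 → (2.000,2.208)–(1.804,2.000)
cell (2,0): code 0110 → (2.000,0.760)–(3.000,0.432)
cell (2,2): code 1001 → (3.000,2.596)–(2.000,2.208)
cell (3,0): code 0010 → (3.000,0.432)–(3.717,1.000)
cell (3,1): code 0011 → (3.717,1.000)–(3.844,2.000)
cell (3,2): code 0001 → (3.844,2.000)–(3.000,2.596)
cell (4,1): code 0100 → (4.717,2.000)–(5.000,1.862)
cell (4,2): code 1100 → (4.675,3.000)–(4.717,2.000)
cell (4,3): code 1000 → (5.000,3.550)–(4.675,3.000)
cell (5,1): code 0110 → (5.000,1.862)–(6.000,1.322)
cell (5,3): code 1101 → (5.527,4.000)–(5.000,3.550)
cell (5,4): code 1000 → (6.000,4.224)–(5.527,4.000)
cell (6,1): code 0110 → (6.000,1.322)–(7.000,1.602)
cell (6,3): code 1011 → (7.000,3.921)–(6.817,4.000)
cell (6,4): code 0001 → (6.817,4.000)–(6.000,4.224)
cell (7,1): code 0010 → (7.000,1.602)–(7.378,2.000)
cell (7,2): code 0011 → (7.378,2.000)–(7.579,3.000)
cell (7,3): code 0001 → (7.579,3.000)–(7.000,3.921)
total: 20 segments, chained into 2 closed loop(s), length Σ = 15.747474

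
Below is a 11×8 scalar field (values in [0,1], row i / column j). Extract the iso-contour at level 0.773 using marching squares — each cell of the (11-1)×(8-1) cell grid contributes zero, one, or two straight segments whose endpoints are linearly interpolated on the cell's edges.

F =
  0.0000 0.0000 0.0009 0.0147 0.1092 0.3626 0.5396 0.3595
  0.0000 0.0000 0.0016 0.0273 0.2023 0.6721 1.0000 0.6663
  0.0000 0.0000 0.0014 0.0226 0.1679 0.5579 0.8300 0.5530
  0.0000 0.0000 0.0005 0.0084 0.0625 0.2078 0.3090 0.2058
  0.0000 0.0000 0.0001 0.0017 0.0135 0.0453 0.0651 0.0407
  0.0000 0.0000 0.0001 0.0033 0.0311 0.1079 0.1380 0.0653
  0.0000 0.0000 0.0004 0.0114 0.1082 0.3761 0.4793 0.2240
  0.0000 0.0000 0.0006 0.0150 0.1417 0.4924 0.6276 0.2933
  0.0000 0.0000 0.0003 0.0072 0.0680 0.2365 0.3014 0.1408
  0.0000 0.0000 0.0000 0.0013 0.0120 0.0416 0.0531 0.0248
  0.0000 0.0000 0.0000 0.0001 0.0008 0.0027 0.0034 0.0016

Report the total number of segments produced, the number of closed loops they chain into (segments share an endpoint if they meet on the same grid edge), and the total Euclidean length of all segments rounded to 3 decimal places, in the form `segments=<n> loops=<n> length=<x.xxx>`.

segments=6 loops=1 length=4.377

cell (0,5): code 0100 → (0.507,6.000)–(1.000,5.308)
cell (0,6): code 1000 → (1.000,6.680)–(0.507,6.000)
cell (1,5): code 0110 → (1.000,5.308)–(2.000,5.791)
cell (1,6): code 1001 → (2.000,6.206)–(1.000,6.680)
cell (2,5): code 0010 → (2.000,5.791)–(2.109,6.000)
cell (2,6): code 0001 → (2.109,6.000)–(2.000,6.206)
total: 6 segments, chained into 1 closed loop(s), length Σ = 4.376745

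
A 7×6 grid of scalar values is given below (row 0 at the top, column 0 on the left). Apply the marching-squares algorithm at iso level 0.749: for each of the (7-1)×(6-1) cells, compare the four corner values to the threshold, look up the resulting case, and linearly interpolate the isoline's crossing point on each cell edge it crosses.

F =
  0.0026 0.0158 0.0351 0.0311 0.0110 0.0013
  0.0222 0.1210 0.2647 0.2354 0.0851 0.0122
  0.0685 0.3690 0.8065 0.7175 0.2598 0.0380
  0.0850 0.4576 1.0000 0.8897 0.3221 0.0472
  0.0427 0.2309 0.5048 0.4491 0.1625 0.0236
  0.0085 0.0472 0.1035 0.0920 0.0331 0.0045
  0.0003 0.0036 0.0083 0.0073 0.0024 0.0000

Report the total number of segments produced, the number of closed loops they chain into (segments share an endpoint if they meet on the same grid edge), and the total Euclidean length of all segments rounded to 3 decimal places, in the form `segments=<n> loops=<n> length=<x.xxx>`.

cell (1,1): code 0100 → (1.894,2.000)–(2.000,1.869)
cell (1,2): code 1000 → (2.000,2.646)–(1.894,2.000)
cell (2,1): code 0110 → (2.000,1.869)–(3.000,1.537)
cell (2,2): code 1101 → (2.183,3.000)–(2.000,2.646)
cell (2,3): code 1000 → (3.000,3.248)–(2.183,3.000)
cell (3,1): code 0010 → (3.000,1.537)–(3.507,2.000)
cell (3,2): code 0011 → (3.507,2.000)–(3.319,3.000)
cell (3,3): code 0001 → (3.319,3.000)–(3.000,3.248)
total: 8 segments, chained into 1 closed loop(s), length Σ = 5.237397

segments=8 loops=1 length=5.237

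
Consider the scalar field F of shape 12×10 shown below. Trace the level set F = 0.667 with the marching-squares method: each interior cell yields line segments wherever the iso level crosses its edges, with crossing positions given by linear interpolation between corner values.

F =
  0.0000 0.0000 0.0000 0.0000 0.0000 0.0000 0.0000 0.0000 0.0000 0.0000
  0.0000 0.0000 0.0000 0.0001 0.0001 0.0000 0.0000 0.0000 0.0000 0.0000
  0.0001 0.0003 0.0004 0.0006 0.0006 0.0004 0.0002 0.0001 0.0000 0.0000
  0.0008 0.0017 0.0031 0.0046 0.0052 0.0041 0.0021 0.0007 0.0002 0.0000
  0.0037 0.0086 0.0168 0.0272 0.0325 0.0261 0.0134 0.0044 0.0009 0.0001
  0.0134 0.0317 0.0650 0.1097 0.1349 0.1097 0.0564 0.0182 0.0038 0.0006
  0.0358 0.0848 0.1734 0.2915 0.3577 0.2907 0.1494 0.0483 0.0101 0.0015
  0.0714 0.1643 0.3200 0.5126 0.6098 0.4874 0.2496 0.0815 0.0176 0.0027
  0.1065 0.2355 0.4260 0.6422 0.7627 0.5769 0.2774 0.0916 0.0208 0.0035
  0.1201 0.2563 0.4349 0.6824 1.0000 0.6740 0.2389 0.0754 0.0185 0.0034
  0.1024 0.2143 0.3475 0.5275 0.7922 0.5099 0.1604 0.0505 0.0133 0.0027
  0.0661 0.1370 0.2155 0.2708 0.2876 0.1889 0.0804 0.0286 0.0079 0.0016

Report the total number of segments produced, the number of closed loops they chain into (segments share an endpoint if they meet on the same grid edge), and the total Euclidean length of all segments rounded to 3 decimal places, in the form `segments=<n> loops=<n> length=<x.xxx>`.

segments=12 loops=1 length=7.337

cell (7,3): code 0100 → (7.374,4.000)–(8.000,3.206)
cell (7,4): code 1000 → (8.000,4.515)–(7.374,4.000)
cell (8,2): code 0100 → (8.617,3.000)–(9.000,2.938)
cell (8,3): code 1110 → (8.000,3.206)–(8.617,3.000)
cell (8,4): code 1101 → (8.928,5.000)–(8.000,4.515)
cell (8,5): code 1000 → (9.000,5.016)–(8.928,5.000)
cell (9,2): code 0010 → (9.000,2.938)–(9.099,3.000)
cell (9,3): code 0111 → (9.099,3.000)–(10.000,3.527)
cell (9,4): code 1011 → (10.000,4.443)–(9.043,5.000)
cell (9,5): code 0001 → (9.043,5.000)–(9.000,5.016)
cell (10,3): code 0010 → (10.000,3.527)–(10.248,4.000)
cell (10,4): code 0001 → (10.248,4.000)–(10.000,4.443)
total: 12 segments, chained into 1 closed loop(s), length Σ = 7.337024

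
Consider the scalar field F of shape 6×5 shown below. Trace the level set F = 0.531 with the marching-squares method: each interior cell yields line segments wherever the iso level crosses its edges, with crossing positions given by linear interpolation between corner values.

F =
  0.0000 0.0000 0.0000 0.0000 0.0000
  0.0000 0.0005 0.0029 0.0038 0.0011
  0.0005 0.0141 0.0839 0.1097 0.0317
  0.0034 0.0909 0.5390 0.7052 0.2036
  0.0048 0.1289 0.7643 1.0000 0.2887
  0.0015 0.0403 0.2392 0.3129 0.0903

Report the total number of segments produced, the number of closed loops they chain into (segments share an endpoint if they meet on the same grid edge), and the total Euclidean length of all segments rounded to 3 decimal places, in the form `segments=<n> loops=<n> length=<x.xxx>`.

cell (2,1): code 0100 → (2.982,2.000)–(3.000,1.982)
cell (2,2): code 1100 → (2.707,3.000)–(2.982,2.000)
cell (2,3): code 1000 → (3.000,3.347)–(2.707,3.000)
cell (3,1): code 0110 → (3.000,1.982)–(4.000,1.633)
cell (3,3): code 1001 → (4.000,3.659)–(3.000,3.347)
cell (4,1): code 0010 → (4.000,1.633)–(4.444,2.000)
cell (4,2): code 0011 → (4.444,2.000)–(4.683,3.000)
cell (4,3): code 0001 → (4.683,3.000)–(4.000,3.659)
total: 8 segments, chained into 1 closed loop(s), length Σ = 6.176465

segments=8 loops=1 length=6.176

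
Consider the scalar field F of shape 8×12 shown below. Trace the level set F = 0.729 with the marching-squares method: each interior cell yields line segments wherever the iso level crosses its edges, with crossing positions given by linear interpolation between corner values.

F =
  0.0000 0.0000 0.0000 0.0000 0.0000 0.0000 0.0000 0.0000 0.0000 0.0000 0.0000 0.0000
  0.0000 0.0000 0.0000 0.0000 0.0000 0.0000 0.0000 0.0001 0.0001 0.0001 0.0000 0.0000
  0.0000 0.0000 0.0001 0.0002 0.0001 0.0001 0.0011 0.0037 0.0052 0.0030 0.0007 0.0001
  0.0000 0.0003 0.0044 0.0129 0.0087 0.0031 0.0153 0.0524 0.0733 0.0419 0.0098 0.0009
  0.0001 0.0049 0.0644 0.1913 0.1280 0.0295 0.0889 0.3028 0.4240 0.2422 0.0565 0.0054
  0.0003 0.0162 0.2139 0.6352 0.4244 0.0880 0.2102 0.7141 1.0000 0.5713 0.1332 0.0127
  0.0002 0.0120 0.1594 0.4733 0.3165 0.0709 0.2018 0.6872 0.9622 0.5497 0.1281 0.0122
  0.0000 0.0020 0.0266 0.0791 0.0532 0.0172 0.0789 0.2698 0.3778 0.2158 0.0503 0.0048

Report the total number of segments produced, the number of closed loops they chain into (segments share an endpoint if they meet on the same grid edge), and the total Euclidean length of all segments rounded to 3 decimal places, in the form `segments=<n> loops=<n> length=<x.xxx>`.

cell (4,7): code 0100 → (4.530,8.000)–(5.000,7.052)
cell (4,8): code 1000 → (5.000,8.632)–(4.530,8.000)
cell (5,7): code 0110 → (5.000,7.052)–(6.000,7.152)
cell (5,8): code 1001 → (6.000,8.565)–(5.000,8.632)
cell (6,7): code 0010 → (6.000,7.152)–(6.399,8.000)
cell (6,8): code 0001 → (6.399,8.000)–(6.000,8.565)
total: 6 segments, chained into 1 closed loop(s), length Σ = 5.482620

segments=6 loops=1 length=5.483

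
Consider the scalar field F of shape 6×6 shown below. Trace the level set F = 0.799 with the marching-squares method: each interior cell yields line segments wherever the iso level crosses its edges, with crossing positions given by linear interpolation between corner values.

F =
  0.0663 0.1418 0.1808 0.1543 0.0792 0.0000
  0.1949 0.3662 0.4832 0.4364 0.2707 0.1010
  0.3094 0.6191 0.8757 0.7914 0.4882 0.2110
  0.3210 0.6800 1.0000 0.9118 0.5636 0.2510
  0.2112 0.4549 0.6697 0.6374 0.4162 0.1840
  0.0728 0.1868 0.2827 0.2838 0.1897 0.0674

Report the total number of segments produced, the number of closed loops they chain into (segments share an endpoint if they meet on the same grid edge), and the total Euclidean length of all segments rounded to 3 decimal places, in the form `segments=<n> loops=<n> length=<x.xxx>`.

cell (1,1): code 0100 → (1.805,2.000)–(2.000,1.701)
cell (1,2): code 1000 → (2.000,2.910)–(1.805,2.000)
cell (2,1): code 0110 → (2.000,1.701)–(3.000,1.372)
cell (2,2): code 1101 → (2.063,3.000)–(2.000,2.910)
cell (2,3): code 1000 → (3.000,3.324)–(2.063,3.000)
cell (3,1): code 0010 → (3.000,1.372)–(3.609,2.000)
cell (3,2): code 0011 → (3.609,2.000)–(3.411,3.000)
cell (3,3): code 0001 → (3.411,3.000)–(3.000,3.324)
total: 8 segments, chained into 1 closed loop(s), length Σ = 5.859124

segments=8 loops=1 length=5.859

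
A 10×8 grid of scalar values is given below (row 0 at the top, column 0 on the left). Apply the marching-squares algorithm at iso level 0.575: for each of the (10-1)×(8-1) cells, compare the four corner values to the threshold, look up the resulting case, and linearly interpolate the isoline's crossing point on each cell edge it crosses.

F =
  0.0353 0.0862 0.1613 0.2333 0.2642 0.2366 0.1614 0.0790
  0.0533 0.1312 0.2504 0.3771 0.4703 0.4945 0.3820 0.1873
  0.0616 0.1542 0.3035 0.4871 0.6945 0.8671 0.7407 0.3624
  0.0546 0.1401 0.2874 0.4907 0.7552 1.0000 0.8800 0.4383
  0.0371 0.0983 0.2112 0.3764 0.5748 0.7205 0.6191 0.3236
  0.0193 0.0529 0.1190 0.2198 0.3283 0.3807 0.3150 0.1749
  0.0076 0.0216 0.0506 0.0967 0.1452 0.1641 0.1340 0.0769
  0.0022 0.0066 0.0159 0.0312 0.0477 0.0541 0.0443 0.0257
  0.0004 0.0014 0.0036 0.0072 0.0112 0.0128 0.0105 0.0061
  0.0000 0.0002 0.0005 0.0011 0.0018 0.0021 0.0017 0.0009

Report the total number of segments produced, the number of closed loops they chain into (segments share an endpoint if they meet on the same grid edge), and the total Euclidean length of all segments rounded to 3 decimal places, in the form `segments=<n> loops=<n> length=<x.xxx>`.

segments=12 loops=1 length=10.222

cell (1,3): code 0100 → (1.467,4.000)–(2.000,3.424)
cell (1,4): code 1100 → (1.216,5.000)–(1.467,4.000)
cell (1,5): code 1100 → (1.538,6.000)–(1.216,5.000)
cell (1,6): code 1000 → (2.000,6.438)–(1.538,6.000)
cell (2,3): code 0110 → (2.000,3.424)–(3.000,3.319)
cell (2,6): code 1001 → (3.000,6.691)–(2.000,6.438)
cell (3,3): code 0010 → (3.000,3.319)–(3.999,4.000)
cell (3,4): code 0111 → (3.999,4.000)–(4.000,4.001)
cell (3,6): code 1001 → (4.000,6.149)–(3.000,6.691)
cell (4,4): code 0010 → (4.000,4.001)–(4.428,5.000)
cell (4,5): code 0011 → (4.428,5.000)–(4.145,6.000)
cell (4,6): code 0001 → (4.145,6.000)–(4.000,6.149)
total: 12 segments, chained into 1 closed loop(s), length Σ = 10.221896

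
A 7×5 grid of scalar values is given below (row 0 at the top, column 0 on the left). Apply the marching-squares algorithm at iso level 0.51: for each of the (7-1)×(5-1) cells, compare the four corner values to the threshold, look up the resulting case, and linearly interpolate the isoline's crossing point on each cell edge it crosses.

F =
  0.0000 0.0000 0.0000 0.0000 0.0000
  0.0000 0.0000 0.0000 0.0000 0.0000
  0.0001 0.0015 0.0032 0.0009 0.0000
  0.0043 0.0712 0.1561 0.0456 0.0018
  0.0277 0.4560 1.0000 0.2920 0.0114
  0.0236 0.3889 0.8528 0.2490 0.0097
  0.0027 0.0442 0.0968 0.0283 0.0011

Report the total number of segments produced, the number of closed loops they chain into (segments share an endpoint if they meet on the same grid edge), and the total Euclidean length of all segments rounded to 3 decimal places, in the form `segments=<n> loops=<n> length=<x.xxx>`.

segments=6 loops=1 length=5.589

cell (3,1): code 0100 → (3.419,2.000)–(4.000,1.099)
cell (3,2): code 1000 → (4.000,2.692)–(3.419,2.000)
cell (4,1): code 0110 → (4.000,1.099)–(5.000,1.261)
cell (4,2): code 1001 → (5.000,2.568)–(4.000,2.692)
cell (5,1): code 0010 → (5.000,1.261)–(5.453,2.000)
cell (5,2): code 0001 → (5.453,2.000)–(5.000,2.568)
total: 6 segments, chained into 1 closed loop(s), length Σ = 5.589339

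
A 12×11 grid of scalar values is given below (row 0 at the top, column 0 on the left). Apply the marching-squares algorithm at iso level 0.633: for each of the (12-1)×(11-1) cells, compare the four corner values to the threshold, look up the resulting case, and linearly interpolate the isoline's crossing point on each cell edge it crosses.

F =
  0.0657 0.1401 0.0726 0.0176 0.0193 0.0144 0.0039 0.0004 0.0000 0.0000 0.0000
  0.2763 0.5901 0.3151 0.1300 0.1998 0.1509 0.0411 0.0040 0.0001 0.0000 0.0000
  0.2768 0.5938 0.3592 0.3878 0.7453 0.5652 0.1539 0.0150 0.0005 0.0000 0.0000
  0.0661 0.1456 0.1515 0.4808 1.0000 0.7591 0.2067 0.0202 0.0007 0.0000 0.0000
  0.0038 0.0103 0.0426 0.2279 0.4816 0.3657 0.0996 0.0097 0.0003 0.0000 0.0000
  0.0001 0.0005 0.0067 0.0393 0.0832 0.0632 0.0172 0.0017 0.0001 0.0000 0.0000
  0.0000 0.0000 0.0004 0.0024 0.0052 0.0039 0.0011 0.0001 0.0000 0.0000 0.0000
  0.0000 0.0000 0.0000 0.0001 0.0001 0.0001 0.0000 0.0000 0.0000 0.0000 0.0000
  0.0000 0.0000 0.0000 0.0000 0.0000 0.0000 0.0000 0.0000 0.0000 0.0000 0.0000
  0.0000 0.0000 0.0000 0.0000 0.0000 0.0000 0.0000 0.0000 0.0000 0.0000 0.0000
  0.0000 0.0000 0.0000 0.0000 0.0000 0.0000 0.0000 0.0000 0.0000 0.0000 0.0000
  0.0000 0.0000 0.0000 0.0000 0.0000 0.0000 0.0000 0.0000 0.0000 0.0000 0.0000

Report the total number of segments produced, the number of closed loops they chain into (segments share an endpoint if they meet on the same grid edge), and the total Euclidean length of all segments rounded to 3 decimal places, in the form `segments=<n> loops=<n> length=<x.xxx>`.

cell (1,3): code 0100 → (1.794,4.000)–(2.000,3.686)
cell (1,4): code 1000 → (2.000,4.624)–(1.794,4.000)
cell (2,3): code 0110 → (2.000,3.686)–(3.000,3.293)
cell (2,4): code 1101 → (2.350,5.000)–(2.000,4.624)
cell (2,5): code 1000 → (3.000,5.228)–(2.350,5.000)
cell (3,3): code 0010 → (3.000,3.293)–(3.708,4.000)
cell (3,4): code 0011 → (3.708,4.000)–(3.321,5.000)
cell (3,5): code 0001 → (3.321,5.000)–(3.000,5.228)
total: 8 segments, chained into 1 closed loop(s), length Σ = 5.775963

segments=8 loops=1 length=5.776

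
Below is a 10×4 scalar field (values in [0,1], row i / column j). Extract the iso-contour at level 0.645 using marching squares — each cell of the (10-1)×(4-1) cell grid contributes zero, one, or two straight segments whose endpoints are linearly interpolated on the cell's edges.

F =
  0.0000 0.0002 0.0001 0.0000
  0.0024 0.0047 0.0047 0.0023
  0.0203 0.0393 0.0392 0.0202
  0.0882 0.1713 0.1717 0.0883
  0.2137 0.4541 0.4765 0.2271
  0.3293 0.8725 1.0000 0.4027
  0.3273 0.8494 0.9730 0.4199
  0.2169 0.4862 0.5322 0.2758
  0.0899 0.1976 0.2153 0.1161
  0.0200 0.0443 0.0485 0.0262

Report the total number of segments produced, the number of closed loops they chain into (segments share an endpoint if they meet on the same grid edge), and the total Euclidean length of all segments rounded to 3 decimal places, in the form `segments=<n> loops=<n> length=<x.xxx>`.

cell (4,0): code 0100 → (4.456,1.000)–(5.000,0.581)
cell (4,1): code 1100 → (4.322,2.000)–(4.456,1.000)
cell (4,2): code 1000 → (5.000,2.594)–(4.322,2.000)
cell (5,0): code 0110 → (5.000,0.581)–(6.000,0.609)
cell (5,2): code 1001 → (6.000,2.593)–(5.000,2.594)
cell (6,0): code 0010 → (6.000,0.609)–(6.563,1.000)
cell (6,1): code 0011 → (6.563,1.000)–(6.744,2.000)
cell (6,2): code 0001 → (6.744,2.000)–(6.000,2.593)
total: 8 segments, chained into 1 closed loop(s), length Σ = 7.250786

segments=8 loops=1 length=7.251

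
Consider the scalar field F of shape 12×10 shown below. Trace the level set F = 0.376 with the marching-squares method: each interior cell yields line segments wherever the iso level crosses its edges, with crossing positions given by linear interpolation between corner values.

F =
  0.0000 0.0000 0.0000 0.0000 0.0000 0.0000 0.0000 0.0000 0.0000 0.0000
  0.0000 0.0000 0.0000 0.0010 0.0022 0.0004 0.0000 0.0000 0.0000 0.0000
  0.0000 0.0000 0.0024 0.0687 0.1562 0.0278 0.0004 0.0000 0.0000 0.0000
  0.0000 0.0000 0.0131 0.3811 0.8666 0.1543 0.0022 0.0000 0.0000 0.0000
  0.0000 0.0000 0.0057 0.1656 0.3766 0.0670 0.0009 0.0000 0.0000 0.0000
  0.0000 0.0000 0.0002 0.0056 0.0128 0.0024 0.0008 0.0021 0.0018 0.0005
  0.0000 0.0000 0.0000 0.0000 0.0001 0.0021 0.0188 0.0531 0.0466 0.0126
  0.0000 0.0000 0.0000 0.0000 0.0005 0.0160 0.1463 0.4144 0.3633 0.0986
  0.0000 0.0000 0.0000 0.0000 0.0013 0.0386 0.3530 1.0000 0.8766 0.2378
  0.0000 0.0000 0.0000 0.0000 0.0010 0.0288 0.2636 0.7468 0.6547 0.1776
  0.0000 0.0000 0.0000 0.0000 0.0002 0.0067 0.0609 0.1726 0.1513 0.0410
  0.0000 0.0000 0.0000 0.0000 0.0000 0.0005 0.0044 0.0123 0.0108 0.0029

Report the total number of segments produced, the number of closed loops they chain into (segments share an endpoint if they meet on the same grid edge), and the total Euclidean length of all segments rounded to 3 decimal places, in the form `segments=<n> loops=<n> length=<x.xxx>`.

cell (2,2): code 0100 → (2.984,3.000)–(3.000,2.986)
cell (2,3): code 1100 → (2.309,4.000)–(2.984,3.000)
cell (2,4): code 1000 → (3.000,4.689)–(2.309,4.000)
cell (3,2): code 0010 → (3.000,2.986)–(3.024,3.000)
cell (3,3): code 0111 → (3.024,3.000)–(4.000,3.997)
cell (3,4): code 1001 → (4.000,4.002)–(3.000,4.689)
cell (4,3): code 0010 → (4.000,3.997)–(4.002,4.000)
cell (4,4): code 0001 → (4.002,4.000)–(4.000,4.002)
cell (6,6): code 0100 → (6.894,7.000)–(7.000,6.857)
cell (6,7): code 1000 → (7.000,7.751)–(6.894,7.000)
cell (7,6): code 0110 → (7.000,6.857)–(8.000,6.036)
cell (7,7): code 1101 → (7.025,8.000)–(7.000,7.751)
cell (7,8): code 1000 → (8.000,8.784)–(7.025,8.000)
cell (8,6): code 0110 → (8.000,6.036)–(9.000,6.233)
cell (8,8): code 1001 → (9.000,8.584)–(8.000,8.784)
cell (9,6): code 0010 → (9.000,6.233)–(9.646,7.000)
cell (9,7): code 0011 → (9.646,7.000)–(9.554,8.000)
cell (9,8): code 0001 → (9.554,8.000)–(9.000,8.584)
total: 18 segments, chained into 2 closed loop(s), length Σ = 13.427891

segments=18 loops=2 length=13.428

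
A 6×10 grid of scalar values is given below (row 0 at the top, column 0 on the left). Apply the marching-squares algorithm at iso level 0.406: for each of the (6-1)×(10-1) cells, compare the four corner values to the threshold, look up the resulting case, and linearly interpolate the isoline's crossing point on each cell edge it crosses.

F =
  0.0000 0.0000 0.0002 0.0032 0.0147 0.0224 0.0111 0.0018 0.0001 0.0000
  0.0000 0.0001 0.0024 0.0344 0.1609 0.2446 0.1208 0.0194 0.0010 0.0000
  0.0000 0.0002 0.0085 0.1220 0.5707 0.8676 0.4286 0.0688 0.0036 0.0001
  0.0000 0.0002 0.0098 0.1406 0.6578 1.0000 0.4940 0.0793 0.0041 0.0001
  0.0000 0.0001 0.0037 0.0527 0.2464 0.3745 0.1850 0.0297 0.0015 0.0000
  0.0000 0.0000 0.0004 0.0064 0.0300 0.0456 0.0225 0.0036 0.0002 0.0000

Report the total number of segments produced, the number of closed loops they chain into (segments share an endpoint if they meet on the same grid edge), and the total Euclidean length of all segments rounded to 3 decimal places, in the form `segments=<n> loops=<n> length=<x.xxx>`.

cell (1,3): code 0100 → (1.598,4.000)–(2.000,3.633)
cell (1,4): code 1100 → (1.259,5.000)–(1.598,4.000)
cell (1,5): code 1100 → (1.927,6.000)–(1.259,5.000)
cell (1,6): code 1000 → (2.000,6.063)–(1.927,6.000)
cell (2,3): code 0110 → (2.000,3.633)–(3.000,3.513)
cell (2,6): code 1001 → (3.000,6.212)–(2.000,6.063)
cell (3,3): code 0010 → (3.000,3.513)–(3.612,4.000)
cell (3,4): code 0011 → (3.612,4.000)–(3.950,5.000)
cell (3,5): code 0011 → (3.950,5.000)–(3.285,6.000)
cell (3,6): code 0001 → (3.285,6.000)–(3.000,6.212)
total: 10 segments, chained into 1 closed loop(s), length Σ = 8.310909

segments=10 loops=1 length=8.311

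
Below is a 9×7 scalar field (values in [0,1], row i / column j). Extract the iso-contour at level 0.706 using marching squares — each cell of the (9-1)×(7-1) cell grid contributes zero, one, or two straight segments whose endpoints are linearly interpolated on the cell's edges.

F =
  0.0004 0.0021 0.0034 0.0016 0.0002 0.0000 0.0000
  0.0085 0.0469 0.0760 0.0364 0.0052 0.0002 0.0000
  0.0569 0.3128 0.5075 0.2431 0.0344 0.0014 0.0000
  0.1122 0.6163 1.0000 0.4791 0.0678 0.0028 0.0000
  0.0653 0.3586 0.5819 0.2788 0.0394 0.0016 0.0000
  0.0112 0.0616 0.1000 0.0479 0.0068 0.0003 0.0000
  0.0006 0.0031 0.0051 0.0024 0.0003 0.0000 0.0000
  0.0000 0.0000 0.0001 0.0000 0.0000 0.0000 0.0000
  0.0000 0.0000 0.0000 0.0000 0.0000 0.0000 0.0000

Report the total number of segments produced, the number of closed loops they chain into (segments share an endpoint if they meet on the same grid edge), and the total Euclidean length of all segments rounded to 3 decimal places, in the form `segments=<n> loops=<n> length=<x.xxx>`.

cell (2,1): code 0100 → (2.403,2.000)–(3.000,1.234)
cell (2,2): code 1000 → (3.000,2.564)–(2.403,2.000)
cell (3,1): code 0010 → (3.000,1.234)–(3.703,2.000)
cell (3,2): code 0001 → (3.703,2.000)–(3.000,2.564)
total: 4 segments, chained into 1 closed loop(s), length Σ = 3.734502

segments=4 loops=1 length=3.735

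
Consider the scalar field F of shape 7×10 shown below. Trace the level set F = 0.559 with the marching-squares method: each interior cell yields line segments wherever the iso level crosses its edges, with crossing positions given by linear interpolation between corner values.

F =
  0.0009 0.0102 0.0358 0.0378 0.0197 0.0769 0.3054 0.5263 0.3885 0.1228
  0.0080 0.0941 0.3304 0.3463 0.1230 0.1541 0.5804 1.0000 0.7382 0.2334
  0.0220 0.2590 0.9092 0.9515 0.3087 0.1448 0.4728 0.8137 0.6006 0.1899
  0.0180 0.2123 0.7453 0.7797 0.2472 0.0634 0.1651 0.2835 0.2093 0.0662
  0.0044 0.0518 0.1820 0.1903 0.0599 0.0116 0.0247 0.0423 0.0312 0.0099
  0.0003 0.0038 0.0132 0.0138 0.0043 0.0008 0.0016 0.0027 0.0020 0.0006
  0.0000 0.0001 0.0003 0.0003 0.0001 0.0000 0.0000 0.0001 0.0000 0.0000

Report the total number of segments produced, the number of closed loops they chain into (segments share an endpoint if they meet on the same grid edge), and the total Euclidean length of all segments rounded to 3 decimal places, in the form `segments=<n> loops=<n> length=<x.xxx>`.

cell (0,5): code 0100 → (0.922,6.000)–(1.000,5.950)
cell (0,6): code 1100 → (0.069,7.000)–(0.922,6.000)
cell (0,7): code 1100 → (0.488,8.000)–(0.069,7.000)
cell (0,8): code 1000 → (1.000,8.355)–(0.488,8.000)
cell (1,1): code 0100 → (1.395,2.000)–(2.000,1.461)
cell (1,2): code 1100 → (1.351,3.000)–(1.395,2.000)
cell (1,3): code 1000 → (2.000,3.611)–(1.351,3.000)
cell (1,5): code 0010 → (1.000,5.950)–(1.199,6.000)
cell (1,6): code 0111 → (1.199,6.000)–(2.000,6.253)
cell (1,8): code 1001 → (2.000,8.101)–(1.000,8.355)
cell (2,1): code 0110 → (2.000,1.461)–(3.000,1.650)
cell (2,3): code 1001 → (3.000,3.414)–(2.000,3.611)
cell (2,6): code 0010 → (2.000,6.253)–(2.480,7.000)
cell (2,7): code 0011 → (2.480,7.000)–(2.106,8.000)
cell (2,8): code 0001 → (2.106,8.000)–(2.000,8.101)
cell (3,1): code 0010 → (3.000,1.650)–(3.331,2.000)
cell (3,2): code 0011 → (3.331,2.000)–(3.374,3.000)
cell (3,3): code 0001 → (3.374,3.000)–(3.000,3.414)
total: 18 segments, chained into 2 closed loop(s), length Σ = 14.073410

segments=18 loops=2 length=14.073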